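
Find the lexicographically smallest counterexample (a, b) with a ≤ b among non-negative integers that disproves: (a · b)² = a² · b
(a, b) = (1, 2)

Substituting (1, 2) into the claim:
LHS = (1 · 2)² = 4
RHS = 1² · 2 = 2

Since LHS ≠ RHS, this pair disproves the claim, and no lexicographically smaller pair (a ≤ b, non-negative integers) does.

For instance (1, 5) is also a counterexample (LHS = 25, RHS = 5), but it's lexicographically larger.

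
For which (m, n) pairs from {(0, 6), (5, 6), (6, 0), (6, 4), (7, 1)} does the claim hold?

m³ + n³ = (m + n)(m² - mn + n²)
All pairs

Testing each pair:
(0, 6): LHS = 216, RHS = 216 → holds
(5, 6): LHS = 341, RHS = 341 → holds
(6, 0): LHS = 216, RHS = 216 → holds
(6, 4): LHS = 280, RHS = 280 → holds
(7, 1): LHS = 344, RHS = 344 → holds

Every pair satisfies the claim.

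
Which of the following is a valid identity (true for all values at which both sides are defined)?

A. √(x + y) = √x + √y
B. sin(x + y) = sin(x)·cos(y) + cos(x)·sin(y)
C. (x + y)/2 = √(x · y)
A: fails at (2, 5) — LHS = √(7) ≈ 2.646, RHS = √(2) + √(5) ≈ 3.65.
B: holds — e.g. at (3, 3), both sides equal sin(6) ≈ -0.2794.
C: fails at (2, 7) — LHS = 9/2, RHS = √(14) ≈ 3.742.

Answer: B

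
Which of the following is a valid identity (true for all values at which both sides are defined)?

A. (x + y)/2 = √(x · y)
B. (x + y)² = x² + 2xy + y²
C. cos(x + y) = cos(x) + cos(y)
A: fails at (2, 5) — LHS = 7/2, RHS = √(10) ≈ 3.162.
B: holds — e.g. at (5, 8), both sides equal 169.
C: fails at (5, 8) — LHS = cos(13) ≈ 0.9074, RHS = cos(8) + cos(5) ≈ 0.1382.

Answer: B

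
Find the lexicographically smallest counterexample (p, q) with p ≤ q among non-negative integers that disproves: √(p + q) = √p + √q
(p, q) = (1, 1)

Substituting (1, 1) into the claim:
LHS = √(1 + 1) = √(2) ≈ 1.414
RHS = √1 + √1 = 2

Since LHS ≠ RHS, this pair disproves the claim, and no lexicographically smaller pair (p ≤ q, non-negative integers) does.

For instance (2, 6) is also a counterexample (LHS = 2·√(2) ≈ 2.828, RHS = √(2) + √(6) ≈ 3.864), but it's lexicographically larger.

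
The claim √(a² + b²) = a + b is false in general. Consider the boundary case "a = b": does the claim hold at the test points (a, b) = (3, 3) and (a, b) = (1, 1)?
At (3, 3): LHS = 3·√(2) ≈ 4.243 ≠ RHS = 6
At (1, 1): LHS = √(2) ≈ 1.414 ≠ RHS = 2

Answer: No, fails at both test points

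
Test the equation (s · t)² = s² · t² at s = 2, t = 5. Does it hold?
Substituting s = 2, t = 5:

LHS = (2 · 5)² = 100
RHS = 2² · 5² = 100

LHS = RHS, so the equation holds at this point.

Answer: Holds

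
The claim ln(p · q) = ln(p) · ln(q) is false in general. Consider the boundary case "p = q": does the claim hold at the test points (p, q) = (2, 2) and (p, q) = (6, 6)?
At (2, 2): LHS = ln(4) ≈ 1.386 ≠ RHS = ln(2)² ≈ 0.4805
At (6, 6): LHS = ln(36) ≈ 3.584 ≠ RHS = ln(6)² ≈ 3.21

Answer: No, fails at both test points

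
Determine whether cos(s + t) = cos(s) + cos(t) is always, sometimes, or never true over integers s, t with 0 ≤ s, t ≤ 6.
The claim fails for every pair in the range. For instance at (s, t) = (6, 6): LHS = cos(12) ≈ 0.8439, RHS = 2·cos(6) ≈ 1.92.

Answer: Never true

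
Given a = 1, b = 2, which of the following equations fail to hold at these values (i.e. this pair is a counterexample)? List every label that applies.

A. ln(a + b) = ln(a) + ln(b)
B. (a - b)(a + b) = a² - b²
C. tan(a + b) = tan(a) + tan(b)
A, C

Evaluating each claim at the given values:
A. LHS = ln(3) ≈ 1.099, RHS = ln(2) ≈ 0.6931 → fails here (LHS ≠ RHS)
B. LHS = -3, RHS = -3 → holds here (LHS = RHS)
C. LHS = tan(3) ≈ -0.1425, RHS = tan(2) + tan(1) ≈ -0.6276 → fails here (LHS ≠ RHS)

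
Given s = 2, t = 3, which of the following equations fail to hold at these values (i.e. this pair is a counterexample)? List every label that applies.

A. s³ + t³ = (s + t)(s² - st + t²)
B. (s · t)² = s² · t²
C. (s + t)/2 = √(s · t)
Evaluating each claim at the given values:
A. LHS = 35, RHS = 35 → holds here (LHS = RHS)
B. LHS = 36, RHS = 36 → holds here (LHS = RHS)
C. LHS = 5/2, RHS = √(6) ≈ 2.449 → fails here (LHS ≠ RHS)

Answer: C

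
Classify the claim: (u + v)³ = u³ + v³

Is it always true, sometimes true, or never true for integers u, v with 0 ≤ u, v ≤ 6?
It holds at (u, v) = (0, 6) (both sides equal 216), but fails at (u, v) = (5, 2) (LHS = 343, RHS = 133).

Answer: Sometimes true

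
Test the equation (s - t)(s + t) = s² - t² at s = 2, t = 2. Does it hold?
Substituting s = 2, t = 2:

LHS = (2 - 2)(2 + 2) = 0
RHS = 2² - 2² = 0

LHS = RHS, so the equation holds at this point.

Answer: Holds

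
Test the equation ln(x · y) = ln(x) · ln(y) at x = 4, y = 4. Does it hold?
Fails

Substituting x = 4, y = 4:

LHS = ln(4 · 4) = ln(16) ≈ 2.773
RHS = ln(4) · ln(4) = ln(4)² ≈ 1.922

LHS ≠ RHS, so the equation does not hold at this point.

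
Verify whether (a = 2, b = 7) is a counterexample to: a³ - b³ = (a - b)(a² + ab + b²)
Substituting a = 2, b = 7:
LHS = 2³ - 7³ = -335
RHS = (2 - 7)(2² + 2·7 + 7²) = -335

The sides agree, so this pair does not disprove the claim.

Answer: No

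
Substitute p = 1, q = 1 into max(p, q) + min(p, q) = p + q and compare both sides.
LHS = max(1, 1) + min(1, 1) = 2
RHS = 1 + 1 = 2

LHS = RHS: the two sides agree.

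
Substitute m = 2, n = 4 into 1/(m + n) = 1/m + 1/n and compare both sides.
LHS = 1/(2 + 4) = 1/6
RHS = 1/2 + 1/4 = 3/4

LHS ≠ RHS, so the equation does not hold here.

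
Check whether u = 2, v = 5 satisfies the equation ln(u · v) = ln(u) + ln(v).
Holds

Substituting u = 2, v = 5:

LHS = ln(2 · 5) = ln(10) ≈ 2.303
RHS = ln(2) + ln(5) ≈ 2.303

LHS = RHS, so the equation holds at this point.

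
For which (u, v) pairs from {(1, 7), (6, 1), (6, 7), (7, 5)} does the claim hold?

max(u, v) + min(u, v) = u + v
Testing each pair:
(1, 7): LHS = 8, RHS = 8 → holds
(6, 1): LHS = 7, RHS = 7 → holds
(6, 7): LHS = 13, RHS = 13 → holds
(7, 5): LHS = 12, RHS = 12 → holds

Every pair satisfies the claim.

Answer: All pairs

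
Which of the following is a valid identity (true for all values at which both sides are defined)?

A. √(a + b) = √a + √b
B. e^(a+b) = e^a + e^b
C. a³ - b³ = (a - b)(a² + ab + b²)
A: fails at (1, 2) — LHS = √(3) ≈ 1.732, RHS = 1 + √(2) ≈ 2.414.
B: fails at (3, 4) — LHS = e^7 ≈ 1097, RHS = e^3 + e^4 ≈ 74.68.
C: holds — e.g. at (1, 5), both sides equal -124.

Answer: C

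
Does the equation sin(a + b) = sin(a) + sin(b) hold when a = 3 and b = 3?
Substituting a = 3, b = 3:

LHS = sin(3 + 3) = sin(6) ≈ -0.2794
RHS = sin(3) + sin(3) = 2·sin(3) ≈ 0.2822

LHS ≠ RHS, so the equation does not hold at this point.

Answer: Fails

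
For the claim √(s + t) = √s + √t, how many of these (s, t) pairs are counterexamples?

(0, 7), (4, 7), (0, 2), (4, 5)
2

Testing each pair:
(0, 7): LHS = √(7) ≈ 2.646, RHS = √(7) ≈ 2.646 → satisfies claim
(4, 7): LHS = √(11) ≈ 3.317, RHS = 2 + √(7) ≈ 4.646 → counterexample
(0, 2): LHS = √(2) ≈ 1.414, RHS = √(2) ≈ 1.414 → satisfies claim
(4, 5): LHS = 3, RHS = 2 + √(5) ≈ 4.236 → counterexample

That makes 2 counterexamples.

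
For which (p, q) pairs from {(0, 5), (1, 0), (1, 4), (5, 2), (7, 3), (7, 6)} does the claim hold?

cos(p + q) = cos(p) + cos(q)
Testing each pair:
(0, 5): LHS = cos(5) ≈ 0.2837, RHS = cos(5) + 1 ≈ 1.284 → fails
(1, 0): LHS = cos(1) ≈ 0.5403, RHS = cos(1) + 1 ≈ 1.54 → fails
(1, 4): LHS = cos(5) ≈ 0.2837, RHS = cos(4) + cos(1) ≈ -0.1133 → fails
(5, 2): LHS = cos(7) ≈ 0.7539, RHS = cos(2) + cos(5) ≈ -0.1325 → fails
(7, 3): LHS = cos(10) ≈ -0.8391, RHS = cos(3) + cos(7) ≈ -0.2361 → fails
(7, 6): LHS = cos(13) ≈ 0.9074, RHS = cos(7) + cos(6) ≈ 1.714 → fails

No pair satisfies the claim.

Answer: None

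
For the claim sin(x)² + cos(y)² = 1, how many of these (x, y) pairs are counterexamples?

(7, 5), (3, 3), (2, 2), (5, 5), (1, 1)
Testing each pair:
(7, 5): LHS = cos(5)² + sin(7)² ≈ 0.5121, RHS = 1 → counterexample
(3, 3): LHS = sin(3)² + cos(3)² = 1, RHS = 1 → satisfies claim
(2, 2): LHS = cos(2)² + sin(2)² = 1, RHS = 1 → satisfies claim
(5, 5): LHS = cos(5)² + sin(5)² = 1, RHS = 1 → satisfies claim
(1, 1): LHS = cos(1)² + sin(1)² = 1, RHS = 1 → satisfies claim

That makes 1 counterexample.

Answer: 1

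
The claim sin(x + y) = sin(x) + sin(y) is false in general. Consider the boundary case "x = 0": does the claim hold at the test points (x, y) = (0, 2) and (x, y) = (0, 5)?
At (0, 2): LHS = sin(2) ≈ 0.9093, RHS = sin(2) ≈ 0.9093 → equal
At (0, 5): LHS = sin(5) ≈ -0.9589, RHS = sin(5) ≈ -0.9589 → equal

So the claim does hold at both of these boundary points, even though it is not an identity.

Answer: Yes, holds at both test points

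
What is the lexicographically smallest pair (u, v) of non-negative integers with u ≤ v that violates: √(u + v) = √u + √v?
(u, v) = (1, 1)

Substituting (1, 1) into the claim:
LHS = √(1 + 1) = √(2) ≈ 1.414
RHS = √1 + √1 = 2

Since LHS ≠ RHS, this pair disproves the claim, and no lexicographically smaller pair (u ≤ v, non-negative integers) does.

For instance (3, 5) is also a counterexample (LHS = 2·√(2) ≈ 2.828, RHS = √(3) + √(5) ≈ 3.968), but it's lexicographically larger.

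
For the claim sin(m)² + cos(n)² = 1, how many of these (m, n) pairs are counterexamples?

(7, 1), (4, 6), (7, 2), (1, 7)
Testing each pair:
(7, 1): LHS = cos(1)² + sin(7)² ≈ 0.7236, RHS = 1 → counterexample
(4, 6): LHS = sin(4)² + cos(6)² ≈ 1.495, RHS = 1 → counterexample
(7, 2): LHS = cos(2)² + sin(7)² ≈ 0.6048, RHS = 1 → counterexample
(1, 7): LHS = cos(7)² + sin(1)² ≈ 1.276, RHS = 1 → counterexample

That makes 4 counterexamples.

Answer: 4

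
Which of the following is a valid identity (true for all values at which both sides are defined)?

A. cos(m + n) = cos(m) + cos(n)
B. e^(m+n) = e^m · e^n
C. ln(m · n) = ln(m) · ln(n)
A: fails at (0, 1) — LHS = cos(1) ≈ 0.5403, RHS = cos(1) + 1 ≈ 1.54.
B: holds — e.g. at (6, 7), both sides equal e^13 ≈ 442413.4.
C: fails at (3, 5) — LHS = ln(15) ≈ 2.708, RHS = ln(3)·ln(5) ≈ 1.768.

Answer: B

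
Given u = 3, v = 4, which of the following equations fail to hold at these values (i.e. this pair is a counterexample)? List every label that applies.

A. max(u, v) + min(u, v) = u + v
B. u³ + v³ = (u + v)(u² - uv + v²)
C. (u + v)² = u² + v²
Evaluating each claim at the given values:
A. LHS = 7, RHS = 7 → holds here (LHS = RHS)
B. LHS = 91, RHS = 91 → holds here (LHS = RHS)
C. LHS = 49, RHS = 25 → fails here (LHS ≠ RHS)

Answer: C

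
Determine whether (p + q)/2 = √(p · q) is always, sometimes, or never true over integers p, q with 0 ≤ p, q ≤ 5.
Sometimes true

It holds at (p, q) = (2, 2) (both sides equal 2), but fails at (p, q) = (4, 5) (LHS = 9/2, RHS = 2·√(5) ≈ 4.472).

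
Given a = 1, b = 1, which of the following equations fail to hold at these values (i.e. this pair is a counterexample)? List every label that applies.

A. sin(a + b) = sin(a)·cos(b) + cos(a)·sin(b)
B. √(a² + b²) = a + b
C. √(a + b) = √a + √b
Evaluating each claim at the given values:
A. LHS = sin(2) ≈ 0.9093, RHS = 2·sin(1)·cos(1) ≈ 0.9093 → holds here (LHS = RHS)
B. LHS = √(2) ≈ 1.414, RHS = 2 → fails here (LHS ≠ RHS)
C. LHS = √(2) ≈ 1.414, RHS = 2 → fails here (LHS ≠ RHS)

Answer: B, C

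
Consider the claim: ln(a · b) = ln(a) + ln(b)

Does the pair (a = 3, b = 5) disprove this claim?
Substituting a = 3, b = 5:
LHS = ln(3 · 5) = ln(15) ≈ 2.708
RHS = ln(3) + ln(5) ≈ 2.708

The sides agree, so this pair does not disprove the claim.

Answer: No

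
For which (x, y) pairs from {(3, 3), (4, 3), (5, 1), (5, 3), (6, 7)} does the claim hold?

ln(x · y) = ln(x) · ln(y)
Testing each pair:
(3, 3): LHS = ln(9) ≈ 2.197, RHS = ln(3)² ≈ 1.207 → fails
(4, 3): LHS = ln(12) ≈ 2.485, RHS = ln(3)·ln(4) ≈ 1.523 → fails
(5, 1): LHS = ln(5) ≈ 1.609, RHS = 0 → fails
(5, 3): LHS = ln(15) ≈ 2.708, RHS = ln(3)·ln(5) ≈ 1.768 → fails
(6, 7): LHS = ln(42) ≈ 3.738, RHS = ln(6)·ln(7) ≈ 3.487 → fails

No pair satisfies the claim.

Answer: None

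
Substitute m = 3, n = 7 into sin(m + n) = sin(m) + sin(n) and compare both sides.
LHS = sin(3 + 7) = sin(10) ≈ -0.544
RHS = sin(3) + sin(7) ≈ 0.7981

LHS ≠ RHS (they differ by about 1.342), so the equation does not hold here.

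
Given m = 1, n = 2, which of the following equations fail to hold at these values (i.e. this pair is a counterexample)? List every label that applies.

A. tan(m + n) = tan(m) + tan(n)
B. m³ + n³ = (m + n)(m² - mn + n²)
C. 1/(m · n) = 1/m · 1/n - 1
Evaluating each claim at the given values:
A. LHS = tan(3) ≈ -0.1425, RHS = tan(2) + tan(1) ≈ -0.6276 → fails here (LHS ≠ RHS)
B. LHS = 9, RHS = 9 → holds here (LHS = RHS)
C. LHS = 1/2, RHS = -1/2 → fails here (LHS ≠ RHS)

Answer: A, C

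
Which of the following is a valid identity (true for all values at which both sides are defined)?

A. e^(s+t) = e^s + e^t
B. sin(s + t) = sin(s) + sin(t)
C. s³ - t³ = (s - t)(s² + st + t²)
C

A: fails at (2, 3) — LHS = e^5 ≈ 148.4, RHS = e^2 + e^3 ≈ 27.47.
B: fails at (1, 1) — LHS = sin(2) ≈ 0.9093, RHS = 2·sin(1) ≈ 1.683.
C: holds — e.g. at (3, 4), both sides equal -37.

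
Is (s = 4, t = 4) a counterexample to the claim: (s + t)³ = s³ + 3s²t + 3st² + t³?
No

Substituting s = 4, t = 4:
LHS = (4 + 4)³ = 512
RHS = 4³ + 3·4²·4 + 3·4·4² + 4³ = 512

The sides agree, so this pair does not disprove the claim.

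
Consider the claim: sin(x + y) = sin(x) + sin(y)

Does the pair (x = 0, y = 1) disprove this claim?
Substituting x = 0, y = 1:
LHS = sin(0 + 1) = sin(1) ≈ 0.8415
RHS = sin(0) + sin(1) = sin(1) ≈ 0.8415

The sides agree, so this pair does not disprove the claim.

Answer: No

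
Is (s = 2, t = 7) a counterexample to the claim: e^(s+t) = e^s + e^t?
Substituting s = 2, t = 7:
LHS = e^(2+7) = e^9 ≈ 8103
RHS = e^2 + e^7 ≈ 1104

Since LHS ≠ RHS, this pair disproves the claim.

Answer: Yes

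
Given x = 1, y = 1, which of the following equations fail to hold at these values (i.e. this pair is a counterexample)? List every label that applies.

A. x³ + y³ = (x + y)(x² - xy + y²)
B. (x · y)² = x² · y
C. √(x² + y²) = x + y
Evaluating each claim at the given values:
A. LHS = 2, RHS = 2 → holds here (LHS = RHS)
B. LHS = 1, RHS = 1 → holds here (LHS = RHS)
C. LHS = √(2) ≈ 1.414, RHS = 2 → fails here (LHS ≠ RHS)

Answer: C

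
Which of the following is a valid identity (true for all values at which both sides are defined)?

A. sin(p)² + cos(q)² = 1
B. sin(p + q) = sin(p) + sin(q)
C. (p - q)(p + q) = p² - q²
C

A: fails at (1, 4) — LHS = cos(4)² + sin(1)² ≈ 1.135, RHS = 1.
B: fails at (5, 8) — LHS = sin(13) ≈ 0.4202, RHS = sin(5) + sin(8) ≈ 0.03043.
C: holds — e.g. at (2, 2), both sides equal 0.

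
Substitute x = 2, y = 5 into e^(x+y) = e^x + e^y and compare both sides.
LHS = e^(2+5) = e^7 ≈ 1097
RHS = e^2 + e^5 ≈ 155.8

LHS ≠ RHS (they differ by about 940.8), so the equation does not hold here.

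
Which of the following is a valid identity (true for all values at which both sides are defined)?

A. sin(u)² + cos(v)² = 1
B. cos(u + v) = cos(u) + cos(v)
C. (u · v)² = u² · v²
A: fails at (1, 2) — LHS = cos(2)² + sin(1)² ≈ 0.8813, RHS = 1.
B: fails at (3, 7) — LHS = cos(10) ≈ -0.8391, RHS = cos(3) + cos(7) ≈ -0.2361.
C: holds — e.g. at (2, 5), both sides equal 100.

Answer: C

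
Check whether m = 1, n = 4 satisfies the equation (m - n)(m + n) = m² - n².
Substituting m = 1, n = 4:

LHS = (1 - 4)(1 + 4) = -15
RHS = 1² - 4² = -15

LHS = RHS, so the equation holds at this point.

Answer: Holds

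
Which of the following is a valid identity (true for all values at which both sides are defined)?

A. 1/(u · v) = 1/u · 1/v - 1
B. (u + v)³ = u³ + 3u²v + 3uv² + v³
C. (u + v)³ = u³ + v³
B

A: fails at (1, 2) — LHS = 1/2, RHS = -1/2.
B: holds — e.g. at (4, 6), both sides equal 1000.
C: fails at (6, 7) — LHS = 2197, RHS = 559.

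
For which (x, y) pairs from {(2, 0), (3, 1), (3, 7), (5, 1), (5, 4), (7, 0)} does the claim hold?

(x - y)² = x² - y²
(2, 0), (7, 0)

Testing each pair:
(2, 0): LHS = 4, RHS = 4 → holds
(3, 1): LHS = 4, RHS = 8 → fails
(3, 7): LHS = 16, RHS = -40 → fails
(5, 1): LHS = 16, RHS = 24 → fails
(5, 4): LHS = 1, RHS = 9 → fails
(7, 0): LHS = 49, RHS = 49 → holds

2 of 6 pairs satisfy the claim.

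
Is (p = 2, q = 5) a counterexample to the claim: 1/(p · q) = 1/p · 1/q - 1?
Substituting p = 2, q = 5:
LHS = 1/(2 · 5) = 1/10
RHS = 1/2 · 1/5 - 1 = -9/10

Since LHS ≠ RHS, this pair disproves the claim.

Answer: Yes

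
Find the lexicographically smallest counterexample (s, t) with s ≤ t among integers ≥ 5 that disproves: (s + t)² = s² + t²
(s, t) = (5, 5)

Substituting (5, 5) into the claim:
LHS = (5 + 5)² = 100
RHS = 5² + 5² = 50

Since LHS ≠ RHS, this pair disproves the claim, and no lexicographically smaller pair (s ≤ t, integers ≥ 5) does.

For instance (5, 12) is also a counterexample (LHS = 289, RHS = 169), but it's lexicographically larger.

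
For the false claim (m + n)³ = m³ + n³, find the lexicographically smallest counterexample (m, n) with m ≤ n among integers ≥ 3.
Substituting (3, 3) into the claim:
LHS = (3 + 3)³ = 216
RHS = 3³ + 3³ = 54

Since LHS ≠ RHS, this pair disproves the claim, and no lexicographically smaller pair (m ≤ n, integers ≥ 3) does.

For instance (3, 6) is also a counterexample (LHS = 729, RHS = 243), but it's lexicographically larger.

Answer: (m, n) = (3, 3)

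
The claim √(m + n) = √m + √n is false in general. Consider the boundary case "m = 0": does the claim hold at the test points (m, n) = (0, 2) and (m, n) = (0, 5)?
Yes, holds at both test points

At (0, 2): LHS = √(2) ≈ 1.414, RHS = √(2) ≈ 1.414 → equal
At (0, 5): LHS = √(5) ≈ 2.236, RHS = √(5) ≈ 2.236 → equal

So the claim does hold at both of these boundary points, even though it is not an identity.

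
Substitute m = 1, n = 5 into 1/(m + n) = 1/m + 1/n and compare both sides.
LHS = 1/(1 + 5) = 1/6
RHS = 1/1 + 1/5 = 6/5

LHS ≠ RHS, so the equation does not hold here.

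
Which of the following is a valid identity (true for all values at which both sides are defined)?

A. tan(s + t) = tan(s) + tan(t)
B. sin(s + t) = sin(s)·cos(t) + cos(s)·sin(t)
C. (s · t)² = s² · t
A: fails at (4, 4) — LHS = tan(8) ≈ -6.8, RHS = 2·tan(4) ≈ 2.316.
B: holds — e.g. at (2, 4), both sides equal sin(6) ≈ -0.2794.
C: fails at (1, 4) — LHS = 16, RHS = 4.

Answer: B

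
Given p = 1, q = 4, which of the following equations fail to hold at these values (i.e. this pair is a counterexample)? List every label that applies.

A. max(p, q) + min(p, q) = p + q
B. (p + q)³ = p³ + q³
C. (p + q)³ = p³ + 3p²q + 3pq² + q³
B

Evaluating each claim at the given values:
A. LHS = 5, RHS = 5 → holds here (LHS = RHS)
B. LHS = 125, RHS = 65 → fails here (LHS ≠ RHS)
C. LHS = 125, RHS = 125 → holds here (LHS = RHS)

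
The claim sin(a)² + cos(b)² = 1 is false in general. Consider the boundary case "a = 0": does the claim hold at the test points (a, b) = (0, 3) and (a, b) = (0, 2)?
No, fails at both test points

At (0, 3): LHS = cos(3)² ≈ 0.9801 ≠ RHS = 1
At (0, 2): LHS = cos(2)² ≈ 0.1732 ≠ RHS = 1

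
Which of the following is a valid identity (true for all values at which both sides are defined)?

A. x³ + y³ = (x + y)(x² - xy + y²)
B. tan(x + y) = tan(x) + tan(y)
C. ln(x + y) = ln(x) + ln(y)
A

A: holds — e.g. at (3, 4), both sides equal 91.
B: fails at (2, 4) — LHS = tan(6) ≈ -0.291, RHS = tan(2) + tan(4) ≈ -1.027.
C: fails at (2, 5) — LHS = ln(7) ≈ 1.946, RHS = ln(2) + ln(5) ≈ 2.303.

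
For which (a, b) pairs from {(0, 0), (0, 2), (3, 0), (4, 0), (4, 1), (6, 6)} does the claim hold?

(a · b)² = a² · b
Testing each pair:
(0, 0): LHS = 0, RHS = 0 → holds
(0, 2): LHS = 0, RHS = 0 → holds
(3, 0): LHS = 0, RHS = 0 → holds
(4, 0): LHS = 0, RHS = 0 → holds
(4, 1): LHS = 16, RHS = 16 → holds
(6, 6): LHS = 1296, RHS = 216 → fails

5 of 6 pairs satisfy the claim.

Answer: (0, 0), (0, 2), (3, 0), (4, 0), (4, 1)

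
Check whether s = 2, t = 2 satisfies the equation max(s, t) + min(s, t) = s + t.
Holds

Substituting s = 2, t = 2:

LHS = max(2, 2) + min(2, 2) = 4
RHS = 2 + 2 = 4

LHS = RHS, so the equation holds at this point.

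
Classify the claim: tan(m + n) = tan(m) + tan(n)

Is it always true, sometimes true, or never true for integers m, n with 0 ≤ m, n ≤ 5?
Sometimes true

It holds at (m, n) = (5, 0) (both sides equal tan(5) ≈ -3.381), but fails at (m, n) = (2, 3) (LHS = tan(5) ≈ -3.381, RHS = tan(2) + tan(3) ≈ -2.328).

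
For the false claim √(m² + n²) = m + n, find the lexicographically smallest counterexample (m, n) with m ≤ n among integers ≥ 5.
Substituting (5, 5) into the claim:
LHS = √(5² + 5²) = 5·√(2) ≈ 7.071
RHS = 5 + 5 = 10

Since LHS ≠ RHS, this pair disproves the claim, and no lexicographically smaller pair (m ≤ n, integers ≥ 5) does.

For instance (7, 9) is also a counterexample (LHS = √(130) ≈ 11.4, RHS = 16), but it's lexicographically larger.

Answer: (m, n) = (5, 5)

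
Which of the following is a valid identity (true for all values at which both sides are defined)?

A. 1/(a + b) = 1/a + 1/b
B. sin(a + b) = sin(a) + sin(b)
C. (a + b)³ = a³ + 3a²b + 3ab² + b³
C

A: fails at (2, 5) — LHS = 1/7, RHS = 7/10.
B: fails at (1, 3) — LHS = sin(4) ≈ -0.7568, RHS = sin(3) + sin(1) ≈ 0.9826.
C: holds — e.g. at (1, 5), both sides equal 216.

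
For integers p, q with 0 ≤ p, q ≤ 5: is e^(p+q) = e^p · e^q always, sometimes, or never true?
Always true

The identity holds for every pair in the range. For instance at (p, q) = (0, 0): both sides equal 1.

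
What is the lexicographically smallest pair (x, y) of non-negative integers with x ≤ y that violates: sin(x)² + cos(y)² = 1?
At (0, 0): both sides equal 1, so it holds there.

Substituting (0, 1) into the claim:
LHS = sin(0)² + cos(1)² = cos(1)² ≈ 0.2919
RHS = 1

Since LHS ≠ RHS, this pair disproves the claim, and no lexicographically smaller pair (x ≤ y, non-negative integers) does.

For instance (4, 6) is also a counterexample (LHS = sin(4)² + cos(6)² ≈ 1.495, RHS = 1), but it's lexicographically larger.

Answer: (x, y) = (0, 1)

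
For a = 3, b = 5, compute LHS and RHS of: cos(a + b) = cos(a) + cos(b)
LHS = cos(3 + 5) = cos(8) ≈ -0.1455
RHS = cos(3) + cos(5) ≈ -0.7063

LHS ≠ RHS (they differ by about 0.5608), so the equation does not hold here.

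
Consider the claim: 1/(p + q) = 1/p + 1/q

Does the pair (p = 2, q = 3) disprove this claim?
Substituting p = 2, q = 3:
LHS = 1/(2 + 3) = 1/5
RHS = 1/2 + 1/3 = 5/6

Since LHS ≠ RHS, this pair disproves the claim.

Answer: Yes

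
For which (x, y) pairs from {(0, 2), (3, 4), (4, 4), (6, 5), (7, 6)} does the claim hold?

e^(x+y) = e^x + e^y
None

Testing each pair:
(0, 2): LHS = e^2 ≈ 7.389, RHS = 1 + e^2 ≈ 8.389 → fails
(3, 4): LHS = e^7 ≈ 1097, RHS = e^3 + e^4 ≈ 74.68 → fails
(4, 4): LHS = e^8 ≈ 2981, RHS = 2·e^4 ≈ 109.2 → fails
(6, 5): LHS = e^11 ≈ 59874.1, RHS = e^5 + e^6 ≈ 551.8 → fails
(7, 6): LHS = e^13 ≈ 442413.4, RHS = e^6 + e^7 ≈ 1500 → fails

No pair satisfies the claim.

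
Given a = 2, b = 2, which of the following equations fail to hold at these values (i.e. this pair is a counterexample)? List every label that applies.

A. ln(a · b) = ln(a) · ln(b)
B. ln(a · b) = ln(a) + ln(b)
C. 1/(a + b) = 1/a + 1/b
Evaluating each claim at the given values:
A. LHS = ln(4) ≈ 1.386, RHS = ln(2)² ≈ 0.4805 → fails here (LHS ≠ RHS)
B. LHS = ln(4) ≈ 1.386, RHS = 2·ln(2) ≈ 1.386 → holds here (LHS = RHS)
C. LHS = 1/4, RHS = 1 → fails here (LHS ≠ RHS)

Answer: A, C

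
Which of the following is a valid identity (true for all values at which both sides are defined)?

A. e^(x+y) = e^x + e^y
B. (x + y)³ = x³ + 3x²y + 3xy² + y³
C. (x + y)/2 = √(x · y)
A: fails at (2, 7) — LHS = e^9 ≈ 8103, RHS = e^2 + e^7 ≈ 1104.
B: holds — e.g. at (3, 7), both sides equal 1000.
C: fails at (2, 4) — LHS = 3, RHS = 2·√(2) ≈ 2.828.

Answer: B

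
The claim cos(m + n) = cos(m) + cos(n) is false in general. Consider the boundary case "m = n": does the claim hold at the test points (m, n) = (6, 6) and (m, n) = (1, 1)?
No, fails at both test points

At (6, 6): LHS = cos(12) ≈ 0.8439 ≠ RHS = 2·cos(6) ≈ 1.92
At (1, 1): LHS = cos(2) ≈ -0.4161 ≠ RHS = 2·cos(1) ≈ 1.081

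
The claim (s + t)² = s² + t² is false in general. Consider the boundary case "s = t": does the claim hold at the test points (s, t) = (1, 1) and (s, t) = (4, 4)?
No, fails at both test points

At (1, 1): LHS = 4 ≠ RHS = 2
At (4, 4): LHS = 64 ≠ RHS = 32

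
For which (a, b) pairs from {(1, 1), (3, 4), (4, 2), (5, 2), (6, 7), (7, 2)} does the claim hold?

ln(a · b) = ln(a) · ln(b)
(1, 1)

Testing each pair:
(1, 1): LHS = 0, RHS = 0 → holds
(3, 4): LHS = ln(12) ≈ 2.485, RHS = ln(3)·ln(4) ≈ 1.523 → fails
(4, 2): LHS = ln(8) ≈ 2.079, RHS = ln(2)·ln(4) ≈ 0.9609 → fails
(5, 2): LHS = ln(10) ≈ 2.303, RHS = ln(2)·ln(5) ≈ 1.116 → fails
(6, 7): LHS = ln(42) ≈ 3.738, RHS = ln(6)·ln(7) ≈ 3.487 → fails
(7, 2): LHS = ln(14) ≈ 2.639, RHS = ln(2)·ln(7) ≈ 1.349 → fails

1 of 6 pairs satisfies the claim.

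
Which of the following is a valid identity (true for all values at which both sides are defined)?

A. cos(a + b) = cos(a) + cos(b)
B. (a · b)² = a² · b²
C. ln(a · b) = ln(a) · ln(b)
B

A: fails at (6, 7) — LHS = cos(13) ≈ 0.9074, RHS = cos(7) + cos(6) ≈ 1.714.
B: holds — e.g. at (2, 7), both sides equal 196.
C: fails at (3, 7) — LHS = ln(21) ≈ 3.045, RHS = ln(3)·ln(7) ≈ 2.138.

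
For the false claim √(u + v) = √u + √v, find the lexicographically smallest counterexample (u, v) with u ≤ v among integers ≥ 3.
(u, v) = (3, 3)

Substituting (3, 3) into the claim:
LHS = √(3 + 3) = √(6) ≈ 2.449
RHS = √3 + √3 = 2·√(3) ≈ 3.464

Since LHS ≠ RHS, this pair disproves the claim, and no lexicographically smaller pair (u ≤ v, integers ≥ 3) does.

For instance (7, 8) is also a counterexample (LHS = √(15) ≈ 3.873, RHS = √(7) + 2·√(2) ≈ 5.474), but it's lexicographically larger.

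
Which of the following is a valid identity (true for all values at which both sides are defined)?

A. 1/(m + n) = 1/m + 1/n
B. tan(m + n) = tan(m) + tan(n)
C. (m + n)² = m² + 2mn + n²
C

A: fails at (3, 5) — LHS = 1/8, RHS = 8/15.
B: fails at (2, 4) — LHS = tan(6) ≈ -0.291, RHS = tan(2) + tan(4) ≈ -1.027.
C: holds — e.g. at (3, 4), both sides equal 49.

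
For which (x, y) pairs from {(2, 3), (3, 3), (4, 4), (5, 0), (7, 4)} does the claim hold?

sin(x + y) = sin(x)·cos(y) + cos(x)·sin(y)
Testing each pair:
(2, 3): LHS = sin(5) ≈ -0.9589, RHS = sin(2)·cos(3) + sin(3)·cos(2) ≈ -0.9589 → holds
(3, 3): LHS = sin(6) ≈ -0.2794, RHS = 2·sin(3)·cos(3) ≈ -0.2794 → holds
(4, 4): LHS = sin(8) ≈ 0.9894, RHS = 2·sin(4)·cos(4) ≈ 0.9894 → holds
(5, 0): LHS = sin(5) ≈ -0.9589, RHS = sin(5) ≈ -0.9589 → holds
(7, 4): LHS = sin(11) ≈ -1, RHS = sin(4)·cos(7) + sin(7)·cos(4) ≈ -1 → holds

Every pair satisfies the claim.

Answer: All pairs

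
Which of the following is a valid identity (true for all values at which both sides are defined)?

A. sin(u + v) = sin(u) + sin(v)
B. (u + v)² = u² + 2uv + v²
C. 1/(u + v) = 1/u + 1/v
B

A: fails at (4, 5) — LHS = sin(9) ≈ 0.4121, RHS = sin(5) + sin(4) ≈ -1.716.
B: holds — e.g. at (6, 7), both sides equal 169.
C: fails at (2, 4) — LHS = 1/6, RHS = 3/4.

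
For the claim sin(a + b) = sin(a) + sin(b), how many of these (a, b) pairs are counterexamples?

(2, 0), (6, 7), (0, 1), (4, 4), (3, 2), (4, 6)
4

Testing each pair:
(2, 0): LHS = sin(2) ≈ 0.9093, RHS = sin(2) ≈ 0.9093 → satisfies claim
(6, 7): LHS = sin(13) ≈ 0.4202, RHS = sin(6) + sin(7) ≈ 0.3776 → counterexample
(0, 1): LHS = sin(1) ≈ 0.8415, RHS = sin(1) ≈ 0.8415 → satisfies claim
(4, 4): LHS = sin(8) ≈ 0.9894, RHS = 2·sin(4) ≈ -1.514 → counterexample
(3, 2): LHS = sin(5) ≈ -0.9589, RHS = sin(3) + sin(2) ≈ 1.05 → counterexample
(4, 6): LHS = sin(10) ≈ -0.544, RHS = sin(4) + sin(6) ≈ -1.036 → counterexample

That makes 4 counterexamples.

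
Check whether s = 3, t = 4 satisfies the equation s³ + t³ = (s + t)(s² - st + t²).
Holds

Substituting s = 3, t = 4:

LHS = 3³ + 4³ = 91
RHS = (3 + 4)(3² - 3·4 + 4²) = 91

LHS = RHS, so the equation holds at this point.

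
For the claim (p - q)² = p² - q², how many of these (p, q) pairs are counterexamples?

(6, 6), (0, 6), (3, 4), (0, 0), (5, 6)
Testing each pair:
(6, 6): LHS = 0, RHS = 0 → satisfies claim
(0, 6): LHS = 36, RHS = -36 → counterexample
(3, 4): LHS = 1, RHS = -7 → counterexample
(0, 0): LHS = 0, RHS = 0 → satisfies claim
(5, 6): LHS = 1, RHS = -11 → counterexample

That makes 3 counterexamples.

Answer: 3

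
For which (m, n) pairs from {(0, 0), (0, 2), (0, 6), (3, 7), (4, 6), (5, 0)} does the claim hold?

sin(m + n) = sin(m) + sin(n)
Testing each pair:
(0, 0): LHS = 0, RHS = 0 → holds
(0, 2): LHS = sin(2) ≈ 0.9093, RHS = sin(2) ≈ 0.9093 → holds
(0, 6): LHS = sin(6) ≈ -0.2794, RHS = sin(6) ≈ -0.2794 → holds
(3, 7): LHS = sin(10) ≈ -0.544, RHS = sin(3) + sin(7) ≈ 0.7981 → fails
(4, 6): LHS = sin(10) ≈ -0.544, RHS = sin(4) + sin(6) ≈ -1.036 → fails
(5, 0): LHS = sin(5) ≈ -0.9589, RHS = sin(5) ≈ -0.9589 → holds

4 of 6 pairs satisfy the claim.

Answer: (0, 0), (0, 2), (0, 6), (5, 0)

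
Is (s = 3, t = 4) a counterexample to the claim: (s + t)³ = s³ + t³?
Substituting s = 3, t = 4:
LHS = (3 + 4)³ = 343
RHS = 3³ + 4³ = 91

Since LHS ≠ RHS, this pair disproves the claim.

Answer: Yes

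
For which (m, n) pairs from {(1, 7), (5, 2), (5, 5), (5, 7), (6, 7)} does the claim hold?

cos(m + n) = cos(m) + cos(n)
Testing each pair:
(1, 7): LHS = cos(8) ≈ -0.1455, RHS = cos(1) + cos(7) ≈ 1.294 → fails
(5, 2): LHS = cos(7) ≈ 0.7539, RHS = cos(2) + cos(5) ≈ -0.1325 → fails
(5, 5): LHS = cos(10) ≈ -0.8391, RHS = 2·cos(5) ≈ 0.5673 → fails
(5, 7): LHS = cos(12) ≈ 0.8439, RHS = cos(5) + cos(7) ≈ 1.038 → fails
(6, 7): LHS = cos(13) ≈ 0.9074, RHS = cos(7) + cos(6) ≈ 1.714 → fails

No pair satisfies the claim.

Answer: None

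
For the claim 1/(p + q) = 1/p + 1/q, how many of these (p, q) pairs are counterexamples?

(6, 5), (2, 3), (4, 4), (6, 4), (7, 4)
5

Testing each pair:
(6, 5): LHS = 1/11, RHS = 11/30 → counterexample
(2, 3): LHS = 1/5, RHS = 5/6 → counterexample
(4, 4): LHS = 1/8, RHS = 1/2 → counterexample
(6, 4): LHS = 1/10, RHS = 5/12 → counterexample
(7, 4): LHS = 1/11, RHS = 11/28 → counterexample

That makes 5 counterexamples.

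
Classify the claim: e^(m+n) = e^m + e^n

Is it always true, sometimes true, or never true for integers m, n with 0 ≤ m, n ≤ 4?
The claim fails for every pair in the range. For instance at (m, n) = (4, 1): LHS = e^5 ≈ 148.4, RHS = e + e^4 ≈ 57.32.

Answer: Never true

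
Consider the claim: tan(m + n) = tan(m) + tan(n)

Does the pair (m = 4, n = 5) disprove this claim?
Yes

Substituting m = 4, n = 5:
LHS = tan(4 + 5) = tan(9) ≈ -0.4523
RHS = tan(4) + tan(5) ≈ -2.223

Since LHS ≠ RHS, this pair disproves the claim.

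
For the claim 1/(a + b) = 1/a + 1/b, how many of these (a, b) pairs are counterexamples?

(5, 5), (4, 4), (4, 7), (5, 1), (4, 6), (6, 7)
Testing each pair:
(5, 5): LHS = 1/10, RHS = 2/5 → counterexample
(4, 4): LHS = 1/8, RHS = 1/2 → counterexample
(4, 7): LHS = 1/11, RHS = 11/28 → counterexample
(5, 1): LHS = 1/6, RHS = 6/5 → counterexample
(4, 6): LHS = 1/10, RHS = 5/12 → counterexample
(6, 7): LHS = 1/13, RHS = 13/42 → counterexample

That makes 6 counterexamples.

Answer: 6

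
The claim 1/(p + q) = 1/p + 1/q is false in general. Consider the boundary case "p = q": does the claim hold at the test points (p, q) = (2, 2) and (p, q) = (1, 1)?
No, fails at both test points

At (2, 2): LHS = 1/4 ≠ RHS = 1
At (1, 1): LHS = 1/2 ≠ RHS = 2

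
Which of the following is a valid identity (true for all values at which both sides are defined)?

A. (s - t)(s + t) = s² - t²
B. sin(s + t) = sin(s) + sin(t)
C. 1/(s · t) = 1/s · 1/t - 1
A: holds — e.g. at (1, 3), both sides equal -8.
B: fails at (5, 8) — LHS = sin(13) ≈ 0.4202, RHS = sin(5) + sin(8) ≈ 0.03043.
C: fails at (1, 3) — LHS = 1/3, RHS = -2/3.

Answer: A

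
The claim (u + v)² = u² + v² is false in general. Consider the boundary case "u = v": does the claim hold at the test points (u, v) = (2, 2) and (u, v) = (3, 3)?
At (2, 2): LHS = 16 ≠ RHS = 8
At (3, 3): LHS = 36 ≠ RHS = 18

Answer: No, fails at both test points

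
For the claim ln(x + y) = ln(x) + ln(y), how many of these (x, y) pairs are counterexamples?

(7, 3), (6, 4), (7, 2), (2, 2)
3

Testing each pair:
(7, 3): LHS = ln(10) ≈ 2.303, RHS = ln(3) + ln(7) ≈ 3.045 → counterexample
(6, 4): LHS = ln(10) ≈ 2.303, RHS = ln(4) + ln(6) ≈ 3.178 → counterexample
(7, 2): LHS = ln(9) ≈ 2.197, RHS = ln(2) + ln(7) ≈ 2.639 → counterexample
(2, 2): LHS = ln(4) ≈ 1.386, RHS = 2·ln(2) ≈ 1.386 → satisfies claim

That makes 3 counterexamples.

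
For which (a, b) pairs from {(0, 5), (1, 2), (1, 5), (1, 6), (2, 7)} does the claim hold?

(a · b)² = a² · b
Testing each pair:
(0, 5): LHS = 0, RHS = 0 → holds
(1, 2): LHS = 4, RHS = 2 → fails
(1, 5): LHS = 25, RHS = 5 → fails
(1, 6): LHS = 36, RHS = 6 → fails
(2, 7): LHS = 196, RHS = 28 → fails

1 of 5 pairs satisfies the claim.

Answer: (0, 5)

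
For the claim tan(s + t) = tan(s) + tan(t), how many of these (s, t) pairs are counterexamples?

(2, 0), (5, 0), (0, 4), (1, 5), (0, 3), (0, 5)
Testing each pair:
(2, 0): LHS = tan(2) ≈ -2.185, RHS = tan(2) ≈ -2.185 → satisfies claim
(5, 0): LHS = tan(5) ≈ -3.381, RHS = tan(5) ≈ -3.381 → satisfies claim
(0, 4): LHS = tan(4) ≈ 1.158, RHS = tan(4) ≈ 1.158 → satisfies claim
(1, 5): LHS = tan(6) ≈ -0.291, RHS = tan(5) + tan(1) ≈ -1.823 → counterexample
(0, 3): LHS = tan(3) ≈ -0.1425, RHS = tan(3) ≈ -0.1425 → satisfies claim
(0, 5): LHS = tan(5) ≈ -3.381, RHS = tan(5) ≈ -3.381 → satisfies claim

That makes 1 counterexample.

Answer: 1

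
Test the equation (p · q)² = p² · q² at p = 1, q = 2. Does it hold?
Substituting p = 1, q = 2:

LHS = (1 · 2)² = 4
RHS = 1² · 2² = 4

LHS = RHS, so the equation holds at this point.

Answer: Holds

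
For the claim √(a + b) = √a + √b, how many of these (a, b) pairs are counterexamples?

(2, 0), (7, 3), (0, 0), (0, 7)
Testing each pair:
(2, 0): LHS = √(2) ≈ 1.414, RHS = √(2) ≈ 1.414 → satisfies claim
(7, 3): LHS = √(10) ≈ 3.162, RHS = √(3) + √(7) ≈ 4.378 → counterexample
(0, 0): LHS = 0, RHS = 0 → satisfies claim
(0, 7): LHS = √(7) ≈ 2.646, RHS = √(7) ≈ 2.646 → satisfies claim

That makes 1 counterexample.

Answer: 1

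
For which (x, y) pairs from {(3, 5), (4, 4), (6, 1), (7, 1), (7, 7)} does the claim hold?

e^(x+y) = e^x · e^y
Testing each pair:
(3, 5): LHS = e^8 ≈ 2981, RHS = e^8 ≈ 2981 → holds
(4, 4): LHS = e^8 ≈ 2981, RHS = e^8 ≈ 2981 → holds
(6, 1): LHS = e^7 ≈ 1097, RHS = e^7 ≈ 1097 → holds
(7, 1): LHS = e^8 ≈ 2981, RHS = e^8 ≈ 2981 → holds
(7, 7): LHS = e^14 ≈ 1202604.3, RHS = e^14 ≈ 1202604.3 → holds

Every pair satisfies the claim.

Answer: All pairs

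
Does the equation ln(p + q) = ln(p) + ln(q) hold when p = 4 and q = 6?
Fails

Substituting p = 4, q = 6:

LHS = ln(4 + 6) = ln(10) ≈ 2.303
RHS = ln(4) + ln(6) ≈ 3.178

LHS ≠ RHS, so the equation does not hold at this point.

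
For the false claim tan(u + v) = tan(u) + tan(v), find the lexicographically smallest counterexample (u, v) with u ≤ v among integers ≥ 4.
(u, v) = (4, 4)

Substituting (4, 4) into the claim:
LHS = tan(4 + 4) = tan(8) ≈ -6.8
RHS = tan(4) + tan(4) = 2·tan(4) ≈ 2.316

Since LHS ≠ RHS, this pair disproves the claim, and no lexicographically smaller pair (u ≤ v, integers ≥ 4) does.

For instance (4, 11) is also a counterexample (LHS = tan(15) ≈ -0.856, RHS = tan(11) + tan(4) ≈ -224.8), but it's lexicographically larger.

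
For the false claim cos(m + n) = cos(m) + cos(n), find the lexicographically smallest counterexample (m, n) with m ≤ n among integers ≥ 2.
(m, n) = (2, 2)

Substituting (2, 2) into the claim:
LHS = cos(2 + 2) = cos(4) ≈ -0.6536
RHS = cos(2) + cos(2) = 2·cos(2) ≈ -0.8323

Since LHS ≠ RHS, this pair disproves the claim, and no lexicographically smaller pair (m ≤ n, integers ≥ 2) does.

For instance (3, 6) is also a counterexample (LHS = cos(9) ≈ -0.9111, RHS = cos(3) + cos(6) ≈ -0.02982), but it's lexicographically larger.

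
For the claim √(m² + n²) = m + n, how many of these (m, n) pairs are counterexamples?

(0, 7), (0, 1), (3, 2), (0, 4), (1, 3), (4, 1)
3

Testing each pair:
(0, 7): LHS = 7, RHS = 7 → satisfies claim
(0, 1): LHS = 1, RHS = 1 → satisfies claim
(3, 2): LHS = √(13) ≈ 3.606, RHS = 5 → counterexample
(0, 4): LHS = 4, RHS = 4 → satisfies claim
(1, 3): LHS = √(10) ≈ 3.162, RHS = 4 → counterexample
(4, 1): LHS = √(17) ≈ 4.123, RHS = 5 → counterexample

That makes 3 counterexamples.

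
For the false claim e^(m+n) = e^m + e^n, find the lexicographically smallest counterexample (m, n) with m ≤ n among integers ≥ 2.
(m, n) = (2, 2)

Substituting (2, 2) into the claim:
LHS = e^(2+2) = e^4 ≈ 54.6
RHS = e^2 + e^2 = 2·e^2 ≈ 14.78

Since LHS ≠ RHS, this pair disproves the claim, and no lexicographically smaller pair (m ≤ n, integers ≥ 2) does.

For instance (2, 3) is also a counterexample (LHS = e^5 ≈ 148.4, RHS = e^2 + e^3 ≈ 27.47), but it's lexicographically larger.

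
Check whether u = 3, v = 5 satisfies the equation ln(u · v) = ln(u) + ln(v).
Substituting u = 3, v = 5:

LHS = ln(3 · 5) = ln(15) ≈ 2.708
RHS = ln(3) + ln(5) ≈ 2.708

LHS = RHS, so the equation holds at this point.

Answer: Holds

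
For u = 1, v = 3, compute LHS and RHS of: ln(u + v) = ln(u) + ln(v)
LHS = ln(1 + 3) = ln(4) ≈ 1.386
RHS = ln(1) + ln(3) = ln(3) ≈ 1.099

LHS ≠ RHS (they differ by about 0.2877), so the equation does not hold here.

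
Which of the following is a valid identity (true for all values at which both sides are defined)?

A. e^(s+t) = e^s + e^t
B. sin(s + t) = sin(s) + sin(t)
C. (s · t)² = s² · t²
A: fails at (1, 5) — LHS = e^6 ≈ 403.4, RHS = e + e^5 ≈ 151.1.
B: fails at (3, 3) — LHS = sin(6) ≈ -0.2794, RHS = 2·sin(3) ≈ 0.2822.
C: holds — e.g. at (4, 5), both sides equal 400.

Answer: C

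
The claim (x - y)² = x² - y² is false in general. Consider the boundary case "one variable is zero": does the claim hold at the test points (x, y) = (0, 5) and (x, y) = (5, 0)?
Only at (5, 0)

At (0, 5): LHS = 25 ≠ RHS = -25
At (5, 0): LHS = 25, RHS = 25 → equal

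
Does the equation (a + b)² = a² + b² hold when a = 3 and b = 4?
Substituting a = 3, b = 4:

LHS = (3 + 4)² = 49
RHS = 3² + 4² = 25

LHS ≠ RHS, so the equation does not hold at this point.

Answer: Fails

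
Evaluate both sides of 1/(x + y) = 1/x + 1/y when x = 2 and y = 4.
LHS = 1/(2 + 4) = 1/6
RHS = 1/2 + 1/4 = 3/4

LHS ≠ RHS, so the equation does not hold here.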